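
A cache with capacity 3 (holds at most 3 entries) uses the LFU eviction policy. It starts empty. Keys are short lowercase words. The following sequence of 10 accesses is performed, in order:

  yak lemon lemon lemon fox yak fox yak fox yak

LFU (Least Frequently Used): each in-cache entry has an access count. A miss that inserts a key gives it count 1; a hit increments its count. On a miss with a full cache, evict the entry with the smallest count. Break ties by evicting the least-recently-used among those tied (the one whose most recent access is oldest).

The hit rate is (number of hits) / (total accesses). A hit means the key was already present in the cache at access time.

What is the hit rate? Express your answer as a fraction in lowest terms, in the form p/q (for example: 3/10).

LFU simulation (capacity=3):
  1. access yak: MISS. Cache: [yak(c=1)]
  2. access lemon: MISS. Cache: [yak(c=1) lemon(c=1)]
  3. access lemon: HIT, count now 2. Cache: [yak(c=1) lemon(c=2)]
  4. access lemon: HIT, count now 3. Cache: [yak(c=1) lemon(c=3)]
  5. access fox: MISS. Cache: [yak(c=1) fox(c=1) lemon(c=3)]
  6. access yak: HIT, count now 2. Cache: [fox(c=1) yak(c=2) lemon(c=3)]
  7. access fox: HIT, count now 2. Cache: [yak(c=2) fox(c=2) lemon(c=3)]
  8. access yak: HIT, count now 3. Cache: [fox(c=2) lemon(c=3) yak(c=3)]
  9. access fox: HIT, count now 3. Cache: [lemon(c=3) yak(c=3) fox(c=3)]
  10. access yak: HIT, count now 4. Cache: [lemon(c=3) fox(c=3) yak(c=4)]
Total: 7 hits, 3 misses, 0 evictions

Hit rate = 7/10

Answer: 7/10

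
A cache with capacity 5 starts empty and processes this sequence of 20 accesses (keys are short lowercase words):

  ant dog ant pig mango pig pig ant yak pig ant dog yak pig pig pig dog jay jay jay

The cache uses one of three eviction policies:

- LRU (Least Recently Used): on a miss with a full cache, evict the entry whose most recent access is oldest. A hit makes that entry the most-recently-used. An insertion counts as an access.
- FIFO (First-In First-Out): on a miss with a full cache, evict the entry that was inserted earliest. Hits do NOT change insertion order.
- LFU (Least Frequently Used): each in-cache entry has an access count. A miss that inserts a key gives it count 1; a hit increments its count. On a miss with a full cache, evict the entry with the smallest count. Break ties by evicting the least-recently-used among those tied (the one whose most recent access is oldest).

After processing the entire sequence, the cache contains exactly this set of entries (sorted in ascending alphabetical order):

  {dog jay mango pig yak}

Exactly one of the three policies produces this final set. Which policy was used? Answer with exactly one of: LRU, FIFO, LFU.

Answer: FIFO

Derivation:
Simulating under each policy and comparing final sets:
  LRU: final set = {ant dog jay pig yak} -> differs
  FIFO: final set = {dog jay mango pig yak} -> MATCHES target
  LFU: final set = {ant dog jay pig yak} -> differs
Only FIFO produces the target set.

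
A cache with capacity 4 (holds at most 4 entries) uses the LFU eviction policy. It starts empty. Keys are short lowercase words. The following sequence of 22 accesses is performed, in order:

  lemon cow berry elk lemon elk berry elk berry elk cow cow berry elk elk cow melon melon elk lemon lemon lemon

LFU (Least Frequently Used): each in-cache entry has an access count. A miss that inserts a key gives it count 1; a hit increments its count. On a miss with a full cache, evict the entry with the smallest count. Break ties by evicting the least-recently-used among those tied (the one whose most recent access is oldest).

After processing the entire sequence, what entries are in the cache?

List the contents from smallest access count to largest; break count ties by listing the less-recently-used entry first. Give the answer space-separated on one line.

Answer: lemon berry cow elk

Derivation:
LFU simulation (capacity=4):
  1. access lemon: MISS. Cache: [lemon(c=1)]
  2. access cow: MISS. Cache: [lemon(c=1) cow(c=1)]
  3. access berry: MISS. Cache: [lemon(c=1) cow(c=1) berry(c=1)]
  4. access elk: MISS. Cache: [lemon(c=1) cow(c=1) berry(c=1) elk(c=1)]
  5. access lemon: HIT, count now 2. Cache: [cow(c=1) berry(c=1) elk(c=1) lemon(c=2)]
  6. access elk: HIT, count now 2. Cache: [cow(c=1) berry(c=1) lemon(c=2) elk(c=2)]
  7. access berry: HIT, count now 2. Cache: [cow(c=1) lemon(c=2) elk(c=2) berry(c=2)]
  8. access elk: HIT, count now 3. Cache: [cow(c=1) lemon(c=2) berry(c=2) elk(c=3)]
  9. access berry: HIT, count now 3. Cache: [cow(c=1) lemon(c=2) elk(c=3) berry(c=3)]
  10. access elk: HIT, count now 4. Cache: [cow(c=1) lemon(c=2) berry(c=3) elk(c=4)]
  11. access cow: HIT, count now 2. Cache: [lemon(c=2) cow(c=2) berry(c=3) elk(c=4)]
  12. access cow: HIT, count now 3. Cache: [lemon(c=2) berry(c=3) cow(c=3) elk(c=4)]
  13. access berry: HIT, count now 4. Cache: [lemon(c=2) cow(c=3) elk(c=4) berry(c=4)]
  14. access elk: HIT, count now 5. Cache: [lemon(c=2) cow(c=3) berry(c=4) elk(c=5)]
  15. access elk: HIT, count now 6. Cache: [lemon(c=2) cow(c=3) berry(c=4) elk(c=6)]
  16. access cow: HIT, count now 4. Cache: [lemon(c=2) berry(c=4) cow(c=4) elk(c=6)]
  17. access melon: MISS, evict lemon(c=2). Cache: [melon(c=1) berry(c=4) cow(c=4) elk(c=6)]
  18. access melon: HIT, count now 2. Cache: [melon(c=2) berry(c=4) cow(c=4) elk(c=6)]
  19. access elk: HIT, count now 7. Cache: [melon(c=2) berry(c=4) cow(c=4) elk(c=7)]
  20. access lemon: MISS, evict melon(c=2). Cache: [lemon(c=1) berry(c=4) cow(c=4) elk(c=7)]
  21. access lemon: HIT, count now 2. Cache: [lemon(c=2) berry(c=4) cow(c=4) elk(c=7)]
  22. access lemon: HIT, count now 3. Cache: [lemon(c=3) berry(c=4) cow(c=4) elk(c=7)]
Total: 16 hits, 6 misses, 2 evictions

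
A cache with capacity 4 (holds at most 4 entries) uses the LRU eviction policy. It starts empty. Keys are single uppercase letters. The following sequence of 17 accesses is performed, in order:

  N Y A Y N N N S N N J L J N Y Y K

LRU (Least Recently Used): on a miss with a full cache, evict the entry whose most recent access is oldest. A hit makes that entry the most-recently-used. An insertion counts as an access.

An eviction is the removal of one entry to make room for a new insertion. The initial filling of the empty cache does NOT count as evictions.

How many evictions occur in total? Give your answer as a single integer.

Answer: 4

Derivation:
LRU simulation (capacity=4):
  1. access N: MISS. Cache (LRU->MRU): [N]
  2. access Y: MISS. Cache (LRU->MRU): [N Y]
  3. access A: MISS. Cache (LRU->MRU): [N Y A]
  4. access Y: HIT. Cache (LRU->MRU): [N A Y]
  5. access N: HIT. Cache (LRU->MRU): [A Y N]
  6. access N: HIT. Cache (LRU->MRU): [A Y N]
  7. access N: HIT. Cache (LRU->MRU): [A Y N]
  8. access S: MISS. Cache (LRU->MRU): [A Y N S]
  9. access N: HIT. Cache (LRU->MRU): [A Y S N]
  10. access N: HIT. Cache (LRU->MRU): [A Y S N]
  11. access J: MISS, evict A. Cache (LRU->MRU): [Y S N J]
  12. access L: MISS, evict Y. Cache (LRU->MRU): [S N J L]
  13. access J: HIT. Cache (LRU->MRU): [S N L J]
  14. access N: HIT. Cache (LRU->MRU): [S L J N]
  15. access Y: MISS, evict S. Cache (LRU->MRU): [L J N Y]
  16. access Y: HIT. Cache (LRU->MRU): [L J N Y]
  17. access K: MISS, evict L. Cache (LRU->MRU): [J N Y K]
Total: 9 hits, 8 misses, 4 evictions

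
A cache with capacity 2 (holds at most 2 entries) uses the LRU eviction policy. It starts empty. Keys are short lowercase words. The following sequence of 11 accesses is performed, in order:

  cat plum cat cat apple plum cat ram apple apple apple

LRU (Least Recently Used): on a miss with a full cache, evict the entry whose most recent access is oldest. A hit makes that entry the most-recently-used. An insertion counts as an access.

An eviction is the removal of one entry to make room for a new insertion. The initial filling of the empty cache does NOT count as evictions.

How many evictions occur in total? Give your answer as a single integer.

Answer: 5

Derivation:
LRU simulation (capacity=2):
  1. access cat: MISS. Cache (LRU->MRU): [cat]
  2. access plum: MISS. Cache (LRU->MRU): [cat plum]
  3. access cat: HIT. Cache (LRU->MRU): [plum cat]
  4. access cat: HIT. Cache (LRU->MRU): [plum cat]
  5. access apple: MISS, evict plum. Cache (LRU->MRU): [cat apple]
  6. access plum: MISS, evict cat. Cache (LRU->MRU): [apple plum]
  7. access cat: MISS, evict apple. Cache (LRU->MRU): [plum cat]
  8. access ram: MISS, evict plum. Cache (LRU->MRU): [cat ram]
  9. access apple: MISS, evict cat. Cache (LRU->MRU): [ram apple]
  10. access apple: HIT. Cache (LRU->MRU): [ram apple]
  11. access apple: HIT. Cache (LRU->MRU): [ram apple]
Total: 4 hits, 7 misses, 5 evictions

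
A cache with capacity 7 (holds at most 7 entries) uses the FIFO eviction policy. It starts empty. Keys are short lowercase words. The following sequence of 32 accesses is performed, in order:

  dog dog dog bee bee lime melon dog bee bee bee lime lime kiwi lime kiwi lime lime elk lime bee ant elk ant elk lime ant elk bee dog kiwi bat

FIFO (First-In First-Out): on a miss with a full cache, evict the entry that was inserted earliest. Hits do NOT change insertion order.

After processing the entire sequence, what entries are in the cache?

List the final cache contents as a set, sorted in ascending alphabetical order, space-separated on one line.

FIFO simulation (capacity=7):
  1. access dog: MISS. Cache (old->new): [dog]
  2. access dog: HIT. Cache (old->new): [dog]
  3. access dog: HIT. Cache (old->new): [dog]
  4. access bee: MISS. Cache (old->new): [dog bee]
  5. access bee: HIT. Cache (old->new): [dog bee]
  6. access lime: MISS. Cache (old->new): [dog bee lime]
  7. access melon: MISS. Cache (old->new): [dog bee lime melon]
  8. access dog: HIT. Cache (old->new): [dog bee lime melon]
  9. access bee: HIT. Cache (old->new): [dog bee lime melon]
  10. access bee: HIT. Cache (old->new): [dog bee lime melon]
  11. access bee: HIT. Cache (old->new): [dog bee lime melon]
  12. access lime: HIT. Cache (old->new): [dog bee lime melon]
  13. access lime: HIT. Cache (old->new): [dog bee lime melon]
  14. access kiwi: MISS. Cache (old->new): [dog bee lime melon kiwi]
  15. access lime: HIT. Cache (old->new): [dog bee lime melon kiwi]
  16. access kiwi: HIT. Cache (old->new): [dog bee lime melon kiwi]
  17. access lime: HIT. Cache (old->new): [dog bee lime melon kiwi]
  18. access lime: HIT. Cache (old->new): [dog bee lime melon kiwi]
  19. access elk: MISS. Cache (old->new): [dog bee lime melon kiwi elk]
  20. access lime: HIT. Cache (old->new): [dog bee lime melon kiwi elk]
  21. access bee: HIT. Cache (old->new): [dog bee lime melon kiwi elk]
  22. access ant: MISS. Cache (old->new): [dog bee lime melon kiwi elk ant]
  23. access elk: HIT. Cache (old->new): [dog bee lime melon kiwi elk ant]
  24. access ant: HIT. Cache (old->new): [dog bee lime melon kiwi elk ant]
  25. access elk: HIT. Cache (old->new): [dog bee lime melon kiwi elk ant]
  26. access lime: HIT. Cache (old->new): [dog bee lime melon kiwi elk ant]
  27. access ant: HIT. Cache (old->new): [dog bee lime melon kiwi elk ant]
  28. access elk: HIT. Cache (old->new): [dog bee lime melon kiwi elk ant]
  29. access bee: HIT. Cache (old->new): [dog bee lime melon kiwi elk ant]
  30. access dog: HIT. Cache (old->new): [dog bee lime melon kiwi elk ant]
  31. access kiwi: HIT. Cache (old->new): [dog bee lime melon kiwi elk ant]
  32. access bat: MISS, evict dog. Cache (old->new): [bee lime melon kiwi elk ant bat]
Total: 24 hits, 8 misses, 1 evictions

Answer: ant bat bee elk kiwi lime melon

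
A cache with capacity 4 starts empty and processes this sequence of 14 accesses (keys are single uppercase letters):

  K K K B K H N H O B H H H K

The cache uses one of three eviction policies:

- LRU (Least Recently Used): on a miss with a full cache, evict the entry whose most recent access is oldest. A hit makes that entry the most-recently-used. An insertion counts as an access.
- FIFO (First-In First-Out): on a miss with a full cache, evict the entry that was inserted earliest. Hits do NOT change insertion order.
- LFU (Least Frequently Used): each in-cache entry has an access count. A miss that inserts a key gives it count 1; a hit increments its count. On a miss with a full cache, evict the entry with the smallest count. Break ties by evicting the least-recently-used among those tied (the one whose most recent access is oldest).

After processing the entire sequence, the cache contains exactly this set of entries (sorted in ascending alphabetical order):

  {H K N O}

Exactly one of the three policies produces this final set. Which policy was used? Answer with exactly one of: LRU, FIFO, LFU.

Simulating under each policy and comparing final sets:
  LRU: final set = {B H K O} -> differs
  FIFO: final set = {H K N O} -> MATCHES target
  LFU: final set = {B H K O} -> differs
Only FIFO produces the target set.

Answer: FIFO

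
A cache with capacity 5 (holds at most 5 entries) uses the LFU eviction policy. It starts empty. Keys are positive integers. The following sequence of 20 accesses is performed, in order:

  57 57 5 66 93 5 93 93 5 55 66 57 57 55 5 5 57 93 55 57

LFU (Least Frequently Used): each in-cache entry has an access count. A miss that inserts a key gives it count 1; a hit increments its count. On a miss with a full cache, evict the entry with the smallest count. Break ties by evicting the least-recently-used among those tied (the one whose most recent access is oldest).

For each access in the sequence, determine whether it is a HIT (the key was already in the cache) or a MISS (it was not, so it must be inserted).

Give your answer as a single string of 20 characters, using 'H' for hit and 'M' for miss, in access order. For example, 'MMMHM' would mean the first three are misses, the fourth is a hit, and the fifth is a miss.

LFU simulation (capacity=5):
  1. access 57: MISS. Cache: [57(c=1)]
  2. access 57: HIT, count now 2. Cache: [57(c=2)]
  3. access 5: MISS. Cache: [5(c=1) 57(c=2)]
  4. access 66: MISS. Cache: [5(c=1) 66(c=1) 57(c=2)]
  5. access 93: MISS. Cache: [5(c=1) 66(c=1) 93(c=1) 57(c=2)]
  6. access 5: HIT, count now 2. Cache: [66(c=1) 93(c=1) 57(c=2) 5(c=2)]
  7. access 93: HIT, count now 2. Cache: [66(c=1) 57(c=2) 5(c=2) 93(c=2)]
  8. access 93: HIT, count now 3. Cache: [66(c=1) 57(c=2) 5(c=2) 93(c=3)]
  9. access 5: HIT, count now 3. Cache: [66(c=1) 57(c=2) 93(c=3) 5(c=3)]
  10. access 55: MISS. Cache: [66(c=1) 55(c=1) 57(c=2) 93(c=3) 5(c=3)]
  11. access 66: HIT, count now 2. Cache: [55(c=1) 57(c=2) 66(c=2) 93(c=3) 5(c=3)]
  12. access 57: HIT, count now 3. Cache: [55(c=1) 66(c=2) 93(c=3) 5(c=3) 57(c=3)]
  13. access 57: HIT, count now 4. Cache: [55(c=1) 66(c=2) 93(c=3) 5(c=3) 57(c=4)]
  14. access 55: HIT, count now 2. Cache: [66(c=2) 55(c=2) 93(c=3) 5(c=3) 57(c=4)]
  15. access 5: HIT, count now 4. Cache: [66(c=2) 55(c=2) 93(c=3) 57(c=4) 5(c=4)]
  16. access 5: HIT, count now 5. Cache: [66(c=2) 55(c=2) 93(c=3) 57(c=4) 5(c=5)]
  17. access 57: HIT, count now 5. Cache: [66(c=2) 55(c=2) 93(c=3) 5(c=5) 57(c=5)]
  18. access 93: HIT, count now 4. Cache: [66(c=2) 55(c=2) 93(c=4) 5(c=5) 57(c=5)]
  19. access 55: HIT, count now 3. Cache: [66(c=2) 55(c=3) 93(c=4) 5(c=5) 57(c=5)]
  20. access 57: HIT, count now 6. Cache: [66(c=2) 55(c=3) 93(c=4) 5(c=5) 57(c=6)]
Total: 15 hits, 5 misses, 0 evictions

Answer: MHMMMHHHHMHHHHHHHHHH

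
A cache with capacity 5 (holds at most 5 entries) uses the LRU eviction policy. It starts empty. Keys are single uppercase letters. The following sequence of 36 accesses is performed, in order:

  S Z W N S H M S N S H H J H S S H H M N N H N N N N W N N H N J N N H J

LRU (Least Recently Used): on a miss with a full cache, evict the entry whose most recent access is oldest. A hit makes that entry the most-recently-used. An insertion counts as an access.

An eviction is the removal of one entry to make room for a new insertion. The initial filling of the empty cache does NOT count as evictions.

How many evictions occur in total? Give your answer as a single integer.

LRU simulation (capacity=5):
  1. access S: MISS. Cache (LRU->MRU): [S]
  2. access Z: MISS. Cache (LRU->MRU): [S Z]
  3. access W: MISS. Cache (LRU->MRU): [S Z W]
  4. access N: MISS. Cache (LRU->MRU): [S Z W N]
  5. access S: HIT. Cache (LRU->MRU): [Z W N S]
  6. access H: MISS. Cache (LRU->MRU): [Z W N S H]
  7. access M: MISS, evict Z. Cache (LRU->MRU): [W N S H M]
  8. access S: HIT. Cache (LRU->MRU): [W N H M S]
  9. access N: HIT. Cache (LRU->MRU): [W H M S N]
  10. access S: HIT. Cache (LRU->MRU): [W H M N S]
  11. access H: HIT. Cache (LRU->MRU): [W M N S H]
  12. access H: HIT. Cache (LRU->MRU): [W M N S H]
  13. access J: MISS, evict W. Cache (LRU->MRU): [M N S H J]
  14. access H: HIT. Cache (LRU->MRU): [M N S J H]
  15. access S: HIT. Cache (LRU->MRU): [M N J H S]
  16. access S: HIT. Cache (LRU->MRU): [M N J H S]
  17. access H: HIT. Cache (LRU->MRU): [M N J S H]
  18. access H: HIT. Cache (LRU->MRU): [M N J S H]
  19. access M: HIT. Cache (LRU->MRU): [N J S H M]
  20. access N: HIT. Cache (LRU->MRU): [J S H M N]
  21. access N: HIT. Cache (LRU->MRU): [J S H M N]
  22. access H: HIT. Cache (LRU->MRU): [J S M N H]
  23. access N: HIT. Cache (LRU->MRU): [J S M H N]
  24. access N: HIT. Cache (LRU->MRU): [J S M H N]
  25. access N: HIT. Cache (LRU->MRU): [J S M H N]
  26. access N: HIT. Cache (LRU->MRU): [J S M H N]
  27. access W: MISS, evict J. Cache (LRU->MRU): [S M H N W]
  28. access N: HIT. Cache (LRU->MRU): [S M H W N]
  29. access N: HIT. Cache (LRU->MRU): [S M H W N]
  30. access H: HIT. Cache (LRU->MRU): [S M W N H]
  31. access N: HIT. Cache (LRU->MRU): [S M W H N]
  32. access J: MISS, evict S. Cache (LRU->MRU): [M W H N J]
  33. access N: HIT. Cache (LRU->MRU): [M W H J N]
  34. access N: HIT. Cache (LRU->MRU): [M W H J N]
  35. access H: HIT. Cache (LRU->MRU): [M W J N H]
  36. access J: HIT. Cache (LRU->MRU): [M W N H J]
Total: 27 hits, 9 misses, 4 evictions

Answer: 4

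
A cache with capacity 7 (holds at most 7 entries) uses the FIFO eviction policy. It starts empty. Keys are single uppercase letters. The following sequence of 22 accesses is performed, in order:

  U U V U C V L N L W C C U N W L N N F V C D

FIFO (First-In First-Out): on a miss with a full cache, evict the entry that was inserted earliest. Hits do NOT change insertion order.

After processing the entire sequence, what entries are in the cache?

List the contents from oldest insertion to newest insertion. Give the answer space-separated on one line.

Answer: V C L N W F D

Derivation:
FIFO simulation (capacity=7):
  1. access U: MISS. Cache (old->new): [U]
  2. access U: HIT. Cache (old->new): [U]
  3. access V: MISS. Cache (old->new): [U V]
  4. access U: HIT. Cache (old->new): [U V]
  5. access C: MISS. Cache (old->new): [U V C]
  6. access V: HIT. Cache (old->new): [U V C]
  7. access L: MISS. Cache (old->new): [U V C L]
  8. access N: MISS. Cache (old->new): [U V C L N]
  9. access L: HIT. Cache (old->new): [U V C L N]
  10. access W: MISS. Cache (old->new): [U V C L N W]
  11. access C: HIT. Cache (old->new): [U V C L N W]
  12. access C: HIT. Cache (old->new): [U V C L N W]
  13. access U: HIT. Cache (old->new): [U V C L N W]
  14. access N: HIT. Cache (old->new): [U V C L N W]
  15. access W: HIT. Cache (old->new): [U V C L N W]
  16. access L: HIT. Cache (old->new): [U V C L N W]
  17. access N: HIT. Cache (old->new): [U V C L N W]
  18. access N: HIT. Cache (old->new): [U V C L N W]
  19. access F: MISS. Cache (old->new): [U V C L N W F]
  20. access V: HIT. Cache (old->new): [U V C L N W F]
  21. access C: HIT. Cache (old->new): [U V C L N W F]
  22. access D: MISS, evict U. Cache (old->new): [V C L N W F D]
Total: 14 hits, 8 misses, 1 evictions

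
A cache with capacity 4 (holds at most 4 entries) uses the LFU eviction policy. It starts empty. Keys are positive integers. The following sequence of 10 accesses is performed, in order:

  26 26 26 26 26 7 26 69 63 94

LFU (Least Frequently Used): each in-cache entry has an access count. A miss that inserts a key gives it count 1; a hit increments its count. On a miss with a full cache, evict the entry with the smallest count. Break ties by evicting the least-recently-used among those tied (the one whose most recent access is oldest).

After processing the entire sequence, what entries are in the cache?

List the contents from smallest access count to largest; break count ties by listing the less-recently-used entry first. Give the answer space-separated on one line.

Answer: 69 63 94 26

Derivation:
LFU simulation (capacity=4):
  1. access 26: MISS. Cache: [26(c=1)]
  2. access 26: HIT, count now 2. Cache: [26(c=2)]
  3. access 26: HIT, count now 3. Cache: [26(c=3)]
  4. access 26: HIT, count now 4. Cache: [26(c=4)]
  5. access 26: HIT, count now 5. Cache: [26(c=5)]
  6. access 7: MISS. Cache: [7(c=1) 26(c=5)]
  7. access 26: HIT, count now 6. Cache: [7(c=1) 26(c=6)]
  8. access 69: MISS. Cache: [7(c=1) 69(c=1) 26(c=6)]
  9. access 63: MISS. Cache: [7(c=1) 69(c=1) 63(c=1) 26(c=6)]
  10. access 94: MISS, evict 7(c=1). Cache: [69(c=1) 63(c=1) 94(c=1) 26(c=6)]
Total: 5 hits, 5 misses, 1 evictions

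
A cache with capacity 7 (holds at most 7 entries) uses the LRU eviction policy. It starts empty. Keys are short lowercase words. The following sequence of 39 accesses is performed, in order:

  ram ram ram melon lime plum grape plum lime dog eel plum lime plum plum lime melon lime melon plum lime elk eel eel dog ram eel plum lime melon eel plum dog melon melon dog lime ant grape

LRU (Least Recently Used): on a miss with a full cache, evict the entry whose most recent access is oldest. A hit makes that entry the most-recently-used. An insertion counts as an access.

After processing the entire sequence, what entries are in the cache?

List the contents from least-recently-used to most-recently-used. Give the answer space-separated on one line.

LRU simulation (capacity=7):
  1. access ram: MISS. Cache (LRU->MRU): [ram]
  2. access ram: HIT. Cache (LRU->MRU): [ram]
  3. access ram: HIT. Cache (LRU->MRU): [ram]
  4. access melon: MISS. Cache (LRU->MRU): [ram melon]
  5. access lime: MISS. Cache (LRU->MRU): [ram melon lime]
  6. access plum: MISS. Cache (LRU->MRU): [ram melon lime plum]
  7. access grape: MISS. Cache (LRU->MRU): [ram melon lime plum grape]
  8. access plum: HIT. Cache (LRU->MRU): [ram melon lime grape plum]
  9. access lime: HIT. Cache (LRU->MRU): [ram melon grape plum lime]
  10. access dog: MISS. Cache (LRU->MRU): [ram melon grape plum lime dog]
  11. access eel: MISS. Cache (LRU->MRU): [ram melon grape plum lime dog eel]
  12. access plum: HIT. Cache (LRU->MRU): [ram melon grape lime dog eel plum]
  13. access lime: HIT. Cache (LRU->MRU): [ram melon grape dog eel plum lime]
  14. access plum: HIT. Cache (LRU->MRU): [ram melon grape dog eel lime plum]
  15. access plum: HIT. Cache (LRU->MRU): [ram melon grape dog eel lime plum]
  16. access lime: HIT. Cache (LRU->MRU): [ram melon grape dog eel plum lime]
  17. access melon: HIT. Cache (LRU->MRU): [ram grape dog eel plum lime melon]
  18. access lime: HIT. Cache (LRU->MRU): [ram grape dog eel plum melon lime]
  19. access melon: HIT. Cache (LRU->MRU): [ram grape dog eel plum lime melon]
  20. access plum: HIT. Cache (LRU->MRU): [ram grape dog eel lime melon plum]
  21. access lime: HIT. Cache (LRU->MRU): [ram grape dog eel melon plum lime]
  22. access elk: MISS, evict ram. Cache (LRU->MRU): [grape dog eel melon plum lime elk]
  23. access eel: HIT. Cache (LRU->MRU): [grape dog melon plum lime elk eel]
  24. access eel: HIT. Cache (LRU->MRU): [grape dog melon plum lime elk eel]
  25. access dog: HIT. Cache (LRU->MRU): [grape melon plum lime elk eel dog]
  26. access ram: MISS, evict grape. Cache (LRU->MRU): [melon plum lime elk eel dog ram]
  27. access eel: HIT. Cache (LRU->MRU): [melon plum lime elk dog ram eel]
  28. access plum: HIT. Cache (LRU->MRU): [melon lime elk dog ram eel plum]
  29. access lime: HIT. Cache (LRU->MRU): [melon elk dog ram eel plum lime]
  30. access melon: HIT. Cache (LRU->MRU): [elk dog ram eel plum lime melon]
  31. access eel: HIT. Cache (LRU->MRU): [elk dog ram plum lime melon eel]
  32. access plum: HIT. Cache (LRU->MRU): [elk dog ram lime melon eel plum]
  33. access dog: HIT. Cache (LRU->MRU): [elk ram lime melon eel plum dog]
  34. access melon: HIT. Cache (LRU->MRU): [elk ram lime eel plum dog melon]
  35. access melon: HIT. Cache (LRU->MRU): [elk ram lime eel plum dog melon]
  36. access dog: HIT. Cache (LRU->MRU): [elk ram lime eel plum melon dog]
  37. access lime: HIT. Cache (LRU->MRU): [elk ram eel plum melon dog lime]
  38. access ant: MISS, evict elk. Cache (LRU->MRU): [ram eel plum melon dog lime ant]
  39. access grape: MISS, evict ram. Cache (LRU->MRU): [eel plum melon dog lime ant grape]
Total: 28 hits, 11 misses, 4 evictions

Answer: eel plum melon dog lime ant grape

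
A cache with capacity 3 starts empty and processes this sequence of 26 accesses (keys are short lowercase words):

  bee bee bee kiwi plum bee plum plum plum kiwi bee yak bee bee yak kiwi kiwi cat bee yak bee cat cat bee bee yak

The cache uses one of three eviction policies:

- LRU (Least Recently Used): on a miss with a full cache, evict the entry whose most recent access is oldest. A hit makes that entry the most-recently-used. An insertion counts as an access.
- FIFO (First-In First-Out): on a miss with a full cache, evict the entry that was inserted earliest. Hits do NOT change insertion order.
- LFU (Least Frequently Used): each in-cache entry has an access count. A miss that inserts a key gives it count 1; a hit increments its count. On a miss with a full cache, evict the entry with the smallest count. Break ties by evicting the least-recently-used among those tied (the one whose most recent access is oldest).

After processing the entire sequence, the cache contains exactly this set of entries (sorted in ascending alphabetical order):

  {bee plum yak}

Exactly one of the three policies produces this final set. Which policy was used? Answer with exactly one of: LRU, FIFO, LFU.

Answer: LFU

Derivation:
Simulating under each policy and comparing final sets:
  LRU: final set = {bee cat yak} -> differs
  FIFO: final set = {bee cat yak} -> differs
  LFU: final set = {bee plum yak} -> MATCHES target
Only LFU produces the target set.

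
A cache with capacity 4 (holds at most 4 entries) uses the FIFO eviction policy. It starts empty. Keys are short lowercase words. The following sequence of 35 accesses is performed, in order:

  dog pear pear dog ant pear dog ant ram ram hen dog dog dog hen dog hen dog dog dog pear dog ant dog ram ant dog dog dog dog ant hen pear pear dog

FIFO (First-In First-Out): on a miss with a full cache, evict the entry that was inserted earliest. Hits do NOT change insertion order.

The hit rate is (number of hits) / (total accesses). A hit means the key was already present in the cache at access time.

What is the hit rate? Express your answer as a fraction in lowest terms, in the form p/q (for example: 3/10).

Answer: 24/35

Derivation:
FIFO simulation (capacity=4):
  1. access dog: MISS. Cache (old->new): [dog]
  2. access pear: MISS. Cache (old->new): [dog pear]
  3. access pear: HIT. Cache (old->new): [dog pear]
  4. access dog: HIT. Cache (old->new): [dog pear]
  5. access ant: MISS. Cache (old->new): [dog pear ant]
  6. access pear: HIT. Cache (old->new): [dog pear ant]
  7. access dog: HIT. Cache (old->new): [dog pear ant]
  8. access ant: HIT. Cache (old->new): [dog pear ant]
  9. access ram: MISS. Cache (old->new): [dog pear ant ram]
  10. access ram: HIT. Cache (old->new): [dog pear ant ram]
  11. access hen: MISS, evict dog. Cache (old->new): [pear ant ram hen]
  12. access dog: MISS, evict pear. Cache (old->new): [ant ram hen dog]
  13. access dog: HIT. Cache (old->new): [ant ram hen dog]
  14. access dog: HIT. Cache (old->new): [ant ram hen dog]
  15. access hen: HIT. Cache (old->new): [ant ram hen dog]
  16. access dog: HIT. Cache (old->new): [ant ram hen dog]
  17. access hen: HIT. Cache (old->new): [ant ram hen dog]
  18. access dog: HIT. Cache (old->new): [ant ram hen dog]
  19. access dog: HIT. Cache (old->new): [ant ram hen dog]
  20. access dog: HIT. Cache (old->new): [ant ram hen dog]
  21. access pear: MISS, evict ant. Cache (old->new): [ram hen dog pear]
  22. access dog: HIT. Cache (old->new): [ram hen dog pear]
  23. access ant: MISS, evict ram. Cache (old->new): [hen dog pear ant]
  24. access dog: HIT. Cache (old->new): [hen dog pear ant]
  25. access ram: MISS, evict hen. Cache (old->new): [dog pear ant ram]
  26. access ant: HIT. Cache (old->new): [dog pear ant ram]
  27. access dog: HIT. Cache (old->new): [dog pear ant ram]
  28. access dog: HIT. Cache (old->new): [dog pear ant ram]
  29. access dog: HIT. Cache (old->new): [dog pear ant ram]
  30. access dog: HIT. Cache (old->new): [dog pear ant ram]
  31. access ant: HIT. Cache (old->new): [dog pear ant ram]
  32. access hen: MISS, evict dog. Cache (old->new): [pear ant ram hen]
  33. access pear: HIT. Cache (old->new): [pear ant ram hen]
  34. access pear: HIT. Cache (old->new): [pear ant ram hen]
  35. access dog: MISS, evict pear. Cache (old->new): [ant ram hen dog]
Total: 24 hits, 11 misses, 7 evictions

Hit rate = 24/35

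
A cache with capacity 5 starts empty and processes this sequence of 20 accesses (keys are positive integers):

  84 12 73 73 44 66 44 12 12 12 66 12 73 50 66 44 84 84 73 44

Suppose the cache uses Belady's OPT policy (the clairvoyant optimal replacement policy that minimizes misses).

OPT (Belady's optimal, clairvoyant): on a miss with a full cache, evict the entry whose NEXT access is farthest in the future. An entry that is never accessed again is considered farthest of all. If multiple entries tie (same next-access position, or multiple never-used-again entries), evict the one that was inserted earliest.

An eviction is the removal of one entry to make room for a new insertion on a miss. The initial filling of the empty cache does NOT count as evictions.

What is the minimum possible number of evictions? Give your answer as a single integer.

Answer: 1

Derivation:
OPT (Belady) simulation (capacity=5):
  1. access 84: MISS. Cache: [84]
  2. access 12: MISS. Cache: [84 12]
  3. access 73: MISS. Cache: [84 12 73]
  4. access 73: HIT. Next use of 73: step 13. Cache: [84 12 73]
  5. access 44: MISS. Cache: [84 12 73 44]
  6. access 66: MISS. Cache: [84 12 73 44 66]
  7. access 44: HIT. Next use of 44: step 16. Cache: [84 12 73 44 66]
  8. access 12: HIT. Next use of 12: step 9. Cache: [84 12 73 44 66]
  9. access 12: HIT. Next use of 12: step 10. Cache: [84 12 73 44 66]
  10. access 12: HIT. Next use of 12: step 12. Cache: [84 12 73 44 66]
  11. access 66: HIT. Next use of 66: step 15. Cache: [84 12 73 44 66]
  12. access 12: HIT. Next use of 12: never. Cache: [84 12 73 44 66]
  13. access 73: HIT. Next use of 73: step 19. Cache: [84 12 73 44 66]
  14. access 50: MISS, evict 12 (next use: never). Cache: [84 73 44 66 50]
  15. access 66: HIT. Next use of 66: never. Cache: [84 73 44 66 50]
  16. access 44: HIT. Next use of 44: step 20. Cache: [84 73 44 66 50]
  17. access 84: HIT. Next use of 84: step 18. Cache: [84 73 44 66 50]
  18. access 84: HIT. Next use of 84: never. Cache: [84 73 44 66 50]
  19. access 73: HIT. Next use of 73: never. Cache: [84 73 44 66 50]
  20. access 44: HIT. Next use of 44: never. Cache: [84 73 44 66 50]
Total: 14 hits, 6 misses, 1 evictions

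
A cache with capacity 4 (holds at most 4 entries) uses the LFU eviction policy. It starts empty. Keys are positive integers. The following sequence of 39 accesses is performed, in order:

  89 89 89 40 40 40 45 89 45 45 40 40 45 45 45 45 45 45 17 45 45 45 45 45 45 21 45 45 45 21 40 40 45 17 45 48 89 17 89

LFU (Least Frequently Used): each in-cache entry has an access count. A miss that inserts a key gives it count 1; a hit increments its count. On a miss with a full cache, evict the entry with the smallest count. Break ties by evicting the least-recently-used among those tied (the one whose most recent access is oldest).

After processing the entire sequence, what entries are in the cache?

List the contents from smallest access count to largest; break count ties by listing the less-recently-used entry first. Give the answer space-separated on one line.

LFU simulation (capacity=4):
  1. access 89: MISS. Cache: [89(c=1)]
  2. access 89: HIT, count now 2. Cache: [89(c=2)]
  3. access 89: HIT, count now 3. Cache: [89(c=3)]
  4. access 40: MISS. Cache: [40(c=1) 89(c=3)]
  5. access 40: HIT, count now 2. Cache: [40(c=2) 89(c=3)]
  6. access 40: HIT, count now 3. Cache: [89(c=3) 40(c=3)]
  7. access 45: MISS. Cache: [45(c=1) 89(c=3) 40(c=3)]
  8. access 89: HIT, count now 4. Cache: [45(c=1) 40(c=3) 89(c=4)]
  9. access 45: HIT, count now 2. Cache: [45(c=2) 40(c=3) 89(c=4)]
  10. access 45: HIT, count now 3. Cache: [40(c=3) 45(c=3) 89(c=4)]
  11. access 40: HIT, count now 4. Cache: [45(c=3) 89(c=4) 40(c=4)]
  12. access 40: HIT, count now 5. Cache: [45(c=3) 89(c=4) 40(c=5)]
  13. access 45: HIT, count now 4. Cache: [89(c=4) 45(c=4) 40(c=5)]
  14. access 45: HIT, count now 5. Cache: [89(c=4) 40(c=5) 45(c=5)]
  15. access 45: HIT, count now 6. Cache: [89(c=4) 40(c=5) 45(c=6)]
  16. access 45: HIT, count now 7. Cache: [89(c=4) 40(c=5) 45(c=7)]
  17. access 45: HIT, count now 8. Cache: [89(c=4) 40(c=5) 45(c=8)]
  18. access 45: HIT, count now 9. Cache: [89(c=4) 40(c=5) 45(c=9)]
  19. access 17: MISS. Cache: [17(c=1) 89(c=4) 40(c=5) 45(c=9)]
  20. access 45: HIT, count now 10. Cache: [17(c=1) 89(c=4) 40(c=5) 45(c=10)]
  21. access 45: HIT, count now 11. Cache: [17(c=1) 89(c=4) 40(c=5) 45(c=11)]
  22. access 45: HIT, count now 12. Cache: [17(c=1) 89(c=4) 40(c=5) 45(c=12)]
  23. access 45: HIT, count now 13. Cache: [17(c=1) 89(c=4) 40(c=5) 45(c=13)]
  24. access 45: HIT, count now 14. Cache: [17(c=1) 89(c=4) 40(c=5) 45(c=14)]
  25. access 45: HIT, count now 15. Cache: [17(c=1) 89(c=4) 40(c=5) 45(c=15)]
  26. access 21: MISS, evict 17(c=1). Cache: [21(c=1) 89(c=4) 40(c=5) 45(c=15)]
  27. access 45: HIT, count now 16. Cache: [21(c=1) 89(c=4) 40(c=5) 45(c=16)]
  28. access 45: HIT, count now 17. Cache: [21(c=1) 89(c=4) 40(c=5) 45(c=17)]
  29. access 45: HIT, count now 18. Cache: [21(c=1) 89(c=4) 40(c=5) 45(c=18)]
  30. access 21: HIT, count now 2. Cache: [21(c=2) 89(c=4) 40(c=5) 45(c=18)]
  31. access 40: HIT, count now 6. Cache: [21(c=2) 89(c=4) 40(c=6) 45(c=18)]
  32. access 40: HIT, count now 7. Cache: [21(c=2) 89(c=4) 40(c=7) 45(c=18)]
  33. access 45: HIT, count now 19. Cache: [21(c=2) 89(c=4) 40(c=7) 45(c=19)]
  34. access 17: MISS, evict 21(c=2). Cache: [17(c=1) 89(c=4) 40(c=7) 45(c=19)]
  35. access 45: HIT, count now 20. Cache: [17(c=1) 89(c=4) 40(c=7) 45(c=20)]
  36. access 48: MISS, evict 17(c=1). Cache: [48(c=1) 89(c=4) 40(c=7) 45(c=20)]
  37. access 89: HIT, count now 5. Cache: [48(c=1) 89(c=5) 40(c=7) 45(c=20)]
  38. access 17: MISS, evict 48(c=1). Cache: [17(c=1) 89(c=5) 40(c=7) 45(c=20)]
  39. access 89: HIT, count now 6. Cache: [17(c=1) 89(c=6) 40(c=7) 45(c=20)]
Total: 31 hits, 8 misses, 4 evictions

Answer: 17 89 40 45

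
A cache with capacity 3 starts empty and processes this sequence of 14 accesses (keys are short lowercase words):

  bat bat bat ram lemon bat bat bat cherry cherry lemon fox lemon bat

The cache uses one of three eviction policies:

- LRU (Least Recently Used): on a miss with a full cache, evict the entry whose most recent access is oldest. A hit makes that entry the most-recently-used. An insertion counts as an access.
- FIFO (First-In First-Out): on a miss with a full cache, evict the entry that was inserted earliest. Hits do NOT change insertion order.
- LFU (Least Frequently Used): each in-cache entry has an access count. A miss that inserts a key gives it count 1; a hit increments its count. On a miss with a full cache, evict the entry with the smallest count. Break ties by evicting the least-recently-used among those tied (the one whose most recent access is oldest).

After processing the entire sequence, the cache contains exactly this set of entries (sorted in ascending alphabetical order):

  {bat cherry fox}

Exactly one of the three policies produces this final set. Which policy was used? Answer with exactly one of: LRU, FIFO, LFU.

Simulating under each policy and comparing final sets:
  LRU: final set = {bat fox lemon} -> differs
  FIFO: final set = {bat cherry fox} -> MATCHES target
  LFU: final set = {bat fox lemon} -> differs
Only FIFO produces the target set.

Answer: FIFO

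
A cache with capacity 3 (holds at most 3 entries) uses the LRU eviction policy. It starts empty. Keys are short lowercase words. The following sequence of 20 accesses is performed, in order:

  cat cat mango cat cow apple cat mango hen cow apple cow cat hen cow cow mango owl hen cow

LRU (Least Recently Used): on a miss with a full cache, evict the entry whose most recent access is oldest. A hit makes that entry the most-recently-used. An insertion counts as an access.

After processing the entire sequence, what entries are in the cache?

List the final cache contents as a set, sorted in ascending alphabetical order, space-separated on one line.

LRU simulation (capacity=3):
  1. access cat: MISS. Cache (LRU->MRU): [cat]
  2. access cat: HIT. Cache (LRU->MRU): [cat]
  3. access mango: MISS. Cache (LRU->MRU): [cat mango]
  4. access cat: HIT. Cache (LRU->MRU): [mango cat]
  5. access cow: MISS. Cache (LRU->MRU): [mango cat cow]
  6. access apple: MISS, evict mango. Cache (LRU->MRU): [cat cow apple]
  7. access cat: HIT. Cache (LRU->MRU): [cow apple cat]
  8. access mango: MISS, evict cow. Cache (LRU->MRU): [apple cat mango]
  9. access hen: MISS, evict apple. Cache (LRU->MRU): [cat mango hen]
  10. access cow: MISS, evict cat. Cache (LRU->MRU): [mango hen cow]
  11. access apple: MISS, evict mango. Cache (LRU->MRU): [hen cow apple]
  12. access cow: HIT. Cache (LRU->MRU): [hen apple cow]
  13. access cat: MISS, evict hen. Cache (LRU->MRU): [apple cow cat]
  14. access hen: MISS, evict apple. Cache (LRU->MRU): [cow cat hen]
  15. access cow: HIT. Cache (LRU->MRU): [cat hen cow]
  16. access cow: HIT. Cache (LRU->MRU): [cat hen cow]
  17. access mango: MISS, evict cat. Cache (LRU->MRU): [hen cow mango]
  18. access owl: MISS, evict hen. Cache (LRU->MRU): [cow mango owl]
  19. access hen: MISS, evict cow. Cache (LRU->MRU): [mango owl hen]
  20. access cow: MISS, evict mango. Cache (LRU->MRU): [owl hen cow]
Total: 6 hits, 14 misses, 11 evictions

Answer: cow hen owl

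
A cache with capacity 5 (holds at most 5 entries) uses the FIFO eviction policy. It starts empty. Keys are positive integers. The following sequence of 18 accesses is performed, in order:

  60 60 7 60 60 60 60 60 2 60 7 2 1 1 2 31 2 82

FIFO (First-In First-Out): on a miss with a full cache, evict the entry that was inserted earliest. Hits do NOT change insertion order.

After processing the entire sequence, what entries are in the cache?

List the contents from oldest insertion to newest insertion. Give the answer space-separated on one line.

Answer: 7 2 1 31 82

Derivation:
FIFO simulation (capacity=5):
  1. access 60: MISS. Cache (old->new): [60]
  2. access 60: HIT. Cache (old->new): [60]
  3. access 7: MISS. Cache (old->new): [60 7]
  4. access 60: HIT. Cache (old->new): [60 7]
  5. access 60: HIT. Cache (old->new): [60 7]
  6. access 60: HIT. Cache (old->new): [60 7]
  7. access 60: HIT. Cache (old->new): [60 7]
  8. access 60: HIT. Cache (old->new): [60 7]
  9. access 2: MISS. Cache (old->new): [60 7 2]
  10. access 60: HIT. Cache (old->new): [60 7 2]
  11. access 7: HIT. Cache (old->new): [60 7 2]
  12. access 2: HIT. Cache (old->new): [60 7 2]
  13. access 1: MISS. Cache (old->new): [60 7 2 1]
  14. access 1: HIT. Cache (old->new): [60 7 2 1]
  15. access 2: HIT. Cache (old->new): [60 7 2 1]
  16. access 31: MISS. Cache (old->new): [60 7 2 1 31]
  17. access 2: HIT. Cache (old->new): [60 7 2 1 31]
  18. access 82: MISS, evict 60. Cache (old->new): [7 2 1 31 82]
Total: 12 hits, 6 misses, 1 evictions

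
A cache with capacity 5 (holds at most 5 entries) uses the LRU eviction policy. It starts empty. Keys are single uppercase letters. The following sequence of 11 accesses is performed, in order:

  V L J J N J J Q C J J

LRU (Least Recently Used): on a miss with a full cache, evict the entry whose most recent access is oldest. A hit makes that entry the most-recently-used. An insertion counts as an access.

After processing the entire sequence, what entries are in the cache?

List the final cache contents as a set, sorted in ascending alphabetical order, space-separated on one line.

LRU simulation (capacity=5):
  1. access V: MISS. Cache (LRU->MRU): [V]
  2. access L: MISS. Cache (LRU->MRU): [V L]
  3. access J: MISS. Cache (LRU->MRU): [V L J]
  4. access J: HIT. Cache (LRU->MRU): [V L J]
  5. access N: MISS. Cache (LRU->MRU): [V L J N]
  6. access J: HIT. Cache (LRU->MRU): [V L N J]
  7. access J: HIT. Cache (LRU->MRU): [V L N J]
  8. access Q: MISS. Cache (LRU->MRU): [V L N J Q]
  9. access C: MISS, evict V. Cache (LRU->MRU): [L N J Q C]
  10. access J: HIT. Cache (LRU->MRU): [L N Q C J]
  11. access J: HIT. Cache (LRU->MRU): [L N Q C J]
Total: 5 hits, 6 misses, 1 evictions

Answer: C J L N Q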